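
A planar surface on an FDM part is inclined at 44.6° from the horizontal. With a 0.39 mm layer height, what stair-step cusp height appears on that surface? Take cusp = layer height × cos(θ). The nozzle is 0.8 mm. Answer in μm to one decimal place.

h_c = t·cos θ = 0.39 × 0.7120 = 0.27768 mm (277.7 μm).

277.7 μm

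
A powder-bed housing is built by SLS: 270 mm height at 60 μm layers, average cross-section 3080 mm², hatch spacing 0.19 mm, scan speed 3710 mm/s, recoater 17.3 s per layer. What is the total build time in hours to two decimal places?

Number of layers: 270 / 0.06 → 4500 (rounded up).
Per-layer scan distance = 3080 / 0.19, so 16210.5 mm.
Laser time per layer = 16210.5 / 3710, so 4.3694 s.
Layer cycle = 4.3694 + 17.3, so 21.6694 s.
Build time = 4500 × 21.6694 = 97512.3 s = 27.09 hours.

27.09 hours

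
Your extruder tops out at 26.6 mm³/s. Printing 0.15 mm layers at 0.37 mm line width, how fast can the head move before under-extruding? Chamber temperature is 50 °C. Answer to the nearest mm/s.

479 mm/s

Extrusion cross-section: 0.15 × 0.37 → 0.0555 mm².
v_max = Q/A = 26.6/0.0555 = 479.28 mm/s → 479 mm/s.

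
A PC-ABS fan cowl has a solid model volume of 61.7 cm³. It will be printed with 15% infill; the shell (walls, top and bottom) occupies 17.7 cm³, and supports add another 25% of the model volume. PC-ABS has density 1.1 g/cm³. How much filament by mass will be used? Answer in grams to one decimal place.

Volume inside the shell = 61.7 − 17.7 = 44 cm³.
Infill deposited = 0.15 × 44 = 6.6 cm³.
Support = 0.25 × 61.7 = 15.425 cm³.
Total printed volume = 17.7 + 6.6 + 15.425, so 39.725 cm³.
Mass: 39.725 × 1.1 → 43.6975 g.

43.7 g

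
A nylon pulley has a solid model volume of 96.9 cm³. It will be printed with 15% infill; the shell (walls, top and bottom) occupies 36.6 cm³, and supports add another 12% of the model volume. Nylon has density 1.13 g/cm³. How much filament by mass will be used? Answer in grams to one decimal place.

Volume inside the shell = 96.9 − 36.6 = 60.3 cm³.
Deposited infill: 0.15 × 60.3 → 9.045 cm³.
Support = 0.12 × 96.9 = 11.628 cm³.
Total extruded = 36.6 + 9.045 + 11.628, so 57.273 cm³.
Mass: 57.273 × 1.13 → 64.71849 g.

64.7 g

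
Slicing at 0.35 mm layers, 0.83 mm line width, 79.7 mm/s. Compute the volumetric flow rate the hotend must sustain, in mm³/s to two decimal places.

23.15

Bead cross-section: 0.35 × 0.83 → 0.2905 mm².
Q = v·A = 79.7 × 0.2905 = 23.15 mm³/s.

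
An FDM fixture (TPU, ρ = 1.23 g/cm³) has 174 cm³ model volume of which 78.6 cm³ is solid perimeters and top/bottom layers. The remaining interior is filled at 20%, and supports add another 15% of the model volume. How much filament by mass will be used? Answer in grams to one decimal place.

Interior volume = 174 − 78.6, so 95.4 cm³.
Deposited infill: 0.20 × 95.4 → 19.08 cm³.
Support = 0.15 × 174, so 26.1 cm³.
Total printed volume: 78.6 + 19.08 + 26.1 → 123.78 cm³.
Mass: 123.78 × 1.23 → 152.2494 g.

152.2 g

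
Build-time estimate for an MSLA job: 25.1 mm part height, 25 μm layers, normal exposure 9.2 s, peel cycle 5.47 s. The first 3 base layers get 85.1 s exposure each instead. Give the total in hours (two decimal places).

Number of layers: 25.1 / 0.025 → 1004 (rounded up).
Base layers: 3 × (85.1 + 5.47) → 271.71 s.
Regular layers = 1001 × (9.2 + 5.47), so 14684.67 s.
Sum: 271.71 + 14684.67 = 14956.38 s → 4.15 hours.

4.15 hours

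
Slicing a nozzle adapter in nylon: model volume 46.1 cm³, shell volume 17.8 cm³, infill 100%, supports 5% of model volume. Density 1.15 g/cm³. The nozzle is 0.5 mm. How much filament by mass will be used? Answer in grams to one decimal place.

Interior volume = 46.1 − 17.8 = 28.3 cm³.
Deposited infill = 1.00 × 28.3, so 28.3 cm³.
Support = 0.05 × 46.1 = 2.305 cm³.
Total printed volume: 17.8 + 28.3 + 2.305 → 48.405 cm³.
Mass = 48.405 × 1.15 = 55.66575 g.

55.7 g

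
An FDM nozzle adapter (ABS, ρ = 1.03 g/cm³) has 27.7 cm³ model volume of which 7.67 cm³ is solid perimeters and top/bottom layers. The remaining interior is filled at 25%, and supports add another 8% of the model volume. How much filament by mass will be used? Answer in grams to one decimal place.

Interior volume: 27.7 − 7.67 → 20.03 cm³.
Infill volume = 0.25 × 20.03, so 5.0075 cm³.
Support = 0.08 × 27.7 = 2.216 cm³.
Total extruded = 7.67 + 5.0075 + 2.216, so 14.8935 cm³.
Mass = 14.8935 × 1.03 = 15.340305 g.

15.3 g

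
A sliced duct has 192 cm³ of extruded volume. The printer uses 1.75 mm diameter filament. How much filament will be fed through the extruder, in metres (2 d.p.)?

79.82 m

A = π r² = π × 0.875² = 2.4053 mm².
L = 192000 mm³ / 2.4053 mm² = 79823.72 mm, i.e. 79.82 m.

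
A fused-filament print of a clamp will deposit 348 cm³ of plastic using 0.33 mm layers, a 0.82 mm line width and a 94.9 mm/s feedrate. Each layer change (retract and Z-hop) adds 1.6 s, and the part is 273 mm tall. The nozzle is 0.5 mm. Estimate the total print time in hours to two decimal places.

Extrusion cross-section: 0.33 × 0.82 → 0.2706 mm².
Total extruded path = 348000/0.2706 = 1286031 mm.
Print-move time = 1286031 / 94.9 = 13551.4 s.
Layer count = ceil(273 / 0.33) = 828.
Non-print overhead: 828 × 1.6 → 1324.8 s.
Total = 13551.4 + 1324.8 = 14876.2 s = 4.13 hours.

4.13 hours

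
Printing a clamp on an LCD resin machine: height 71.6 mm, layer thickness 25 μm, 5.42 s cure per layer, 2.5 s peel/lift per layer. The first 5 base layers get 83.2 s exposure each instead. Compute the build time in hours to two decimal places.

6.41 hours

Number of layers: 71.6 / 0.025 → 2864 (rounded up).
Base layers = 5 × (83.2 + 2.5), so 428.5 s.
Remaining layers = 2859 × (5.42 + 2.5), so 22643.28 s.
Sum: 428.5 + 22643.28 = 23071.78 s → 6.41 hours.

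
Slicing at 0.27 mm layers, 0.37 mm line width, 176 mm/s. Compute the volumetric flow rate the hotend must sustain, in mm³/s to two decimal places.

17.58

Bead cross-section = 0.27 × 0.37, so 0.0999 mm².
Volumetric flow = 176 × 0.0999 = 17.58 mm³/s.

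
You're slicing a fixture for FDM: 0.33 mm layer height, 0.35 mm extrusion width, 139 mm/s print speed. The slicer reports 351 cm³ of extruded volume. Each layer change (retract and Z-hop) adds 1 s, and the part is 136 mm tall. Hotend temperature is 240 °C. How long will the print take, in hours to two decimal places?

6.19 hours

Bead cross-section: 0.33 × 0.35 → 0.1155 mm².
Total extruded path = 351000/0.1155 = 3038961 mm.
Print-move time = 3038961 / 139, so 21863 s.
Number of layers: 136 / 0.33 → 413 (rounded up).
Z-hop total: 413 × 1 → 413 s.
Total = 21863 + 413 = 22276 s = 6.19 hours.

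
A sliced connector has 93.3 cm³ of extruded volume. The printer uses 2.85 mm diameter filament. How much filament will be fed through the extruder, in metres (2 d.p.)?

14.63 m

Cross-section of 2.85 mm filament: π·(2.85/2)² = 6.3794 mm².
Length = 93.3 cm³ / 6.3794 mm² = 93300 / 6.3794 = 14625.2 mm = 14.63 m.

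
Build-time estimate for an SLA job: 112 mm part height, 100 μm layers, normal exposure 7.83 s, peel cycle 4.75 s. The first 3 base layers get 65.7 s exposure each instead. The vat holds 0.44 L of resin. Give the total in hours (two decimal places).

Layers = ⌈112/0.1⌉ = 1120.
Base layers: 3 × (65.7 + 4.75) → 211.35 s.
Normal layers = 1117 × (7.83 + 4.75) = 14051.86 s.
Total = 211.35 + 14051.86 = 14263.21 s = 3.96 hours.

3.96 hours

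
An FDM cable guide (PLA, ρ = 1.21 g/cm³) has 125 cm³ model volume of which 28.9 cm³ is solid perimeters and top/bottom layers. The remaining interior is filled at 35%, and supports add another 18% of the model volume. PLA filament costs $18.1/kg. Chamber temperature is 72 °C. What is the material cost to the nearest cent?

Volume inside the shell: 125 − 28.9 → 96.1 cm³.
Infill deposited: 0.35 × 96.1 → 33.635 cm³.
Support = 0.18 × 125 = 22.5 cm³.
Total extruded = 28.9 + 33.635 + 22.5, so 85.035 cm³.
Mass = 85.035 × 1.21, so 102.89235 g.
Cost = 102.89235 g / 1000 × $18.1/kg = $1.86.

$1.86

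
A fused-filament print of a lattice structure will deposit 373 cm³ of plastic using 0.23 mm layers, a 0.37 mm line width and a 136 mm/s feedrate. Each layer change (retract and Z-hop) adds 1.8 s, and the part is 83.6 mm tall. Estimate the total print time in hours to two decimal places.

9.13 hours

Line area = 0.23 × 0.37 = 0.0851 mm².
Toolpath length = 373 cm³ / 0.0851 mm² = 373000 / 0.0851 = 4383078.7 mm.
Print-move time: 4383078.7 / 136 → 32228.5 s.
Number of layers: 83.6 / 0.23 → 364 (rounded up).
Layer-change overhead: 364 × 1.8 → 655.2 s.
Total = 32228.5 + 655.2 = 32883.7 s = 9.13 hours.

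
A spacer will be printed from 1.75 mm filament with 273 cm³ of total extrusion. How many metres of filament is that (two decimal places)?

113.50 m

Filament cross-section = π × (1.75/2)² = 2.4053 mm².
L = 273000 mm³ / 2.4053 mm² = 113499.36 mm, i.e. 113.50 m.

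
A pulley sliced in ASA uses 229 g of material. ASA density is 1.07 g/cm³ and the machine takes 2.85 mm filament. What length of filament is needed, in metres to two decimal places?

33.55 m

Extruded volume: 229/1.07 = 214.0187 cm³ (214018.7 mm³).
A = π r² = π × 1.425² = 6.3794 mm².
L = V/A = 214018.7/6.3794 = 33548.41 mm → 33.55 m.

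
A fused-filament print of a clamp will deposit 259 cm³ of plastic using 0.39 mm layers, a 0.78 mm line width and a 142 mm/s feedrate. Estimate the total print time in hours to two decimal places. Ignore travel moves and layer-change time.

1.67 hours

Bead cross-section: 0.39 × 0.78 → 0.3042 mm².
Toolpath length = 259 cm³ / 0.3042 mm² = 259000 / 0.3042 = 851413.5 mm.
Print-move time: 851413.5 / 142 → 5995.9 s.
Converting: 5995.9 s = 1.67 hours.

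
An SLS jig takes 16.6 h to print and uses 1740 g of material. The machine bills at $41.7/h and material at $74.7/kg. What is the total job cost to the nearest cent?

$822.20

Machine-time cost = 41.7 × 16.6, so $692.22.
Material charge = 74.7 × 1740/1000, so $129.978.
Total = 692.22 + 129.978 = 822.198 ≈ $822.20.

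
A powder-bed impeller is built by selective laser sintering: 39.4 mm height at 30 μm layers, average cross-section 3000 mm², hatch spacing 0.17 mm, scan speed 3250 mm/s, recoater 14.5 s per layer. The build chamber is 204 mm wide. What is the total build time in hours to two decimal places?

Layer count = ceil(39.4 / 0.03) = 1314.
Scan path per layer = 3000 / 0.17 = 17647.1 mm.
Per-layer scan time = 17647.1 / 3250 = 5.4299 s.
Per-layer time = 5.4299 + 14.5, so 19.9299 s.
Build time = 1314 × 19.9299 = 26187.8886 s = 7.27 hours.

7.27 hours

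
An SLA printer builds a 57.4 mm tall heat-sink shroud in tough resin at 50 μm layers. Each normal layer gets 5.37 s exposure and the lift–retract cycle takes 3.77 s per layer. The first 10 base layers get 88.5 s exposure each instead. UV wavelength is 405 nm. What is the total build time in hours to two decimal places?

Layer count = ceil(57.4 / 0.05) = 1148.
Bottom layers = 10 × (88.5 + 3.77), so 922.7 s.
Remaining layers = 1138 × (5.37 + 3.77) = 10401.32 s.
Total = 922.7 + 10401.32 = 11324.02 s = 3.15 hours.

3.15 hours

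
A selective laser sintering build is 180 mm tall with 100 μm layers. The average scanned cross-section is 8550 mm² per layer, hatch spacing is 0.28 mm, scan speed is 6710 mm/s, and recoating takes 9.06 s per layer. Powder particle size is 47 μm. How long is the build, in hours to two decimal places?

Layers = ⌈180/0.1⌉ = 1800.
Per-layer scan distance = 8550 / 0.28, so 30535.7 mm.
Per-layer scan time = 30535.7 / 6710, so 4.5508 s.
Per-layer time: 4.5508 + 9.06 → 13.6108 s.
Build time = 1800 × 13.6108 = 24499.44 s = 6.81 hours.

6.81 hours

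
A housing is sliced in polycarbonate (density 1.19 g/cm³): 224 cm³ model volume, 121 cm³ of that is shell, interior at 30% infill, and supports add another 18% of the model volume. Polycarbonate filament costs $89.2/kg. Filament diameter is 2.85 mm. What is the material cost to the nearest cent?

Interior volume: 224 − 121 → 103 cm³.
Infill volume: 0.30 × 103 → 30.9 cm³.
Support = 0.18 × 224 = 40.32 cm³.
Total extruded = 121 + 30.9 + 40.32, so 192.22 cm³.
Mass: 192.22 × 1.19 → 228.7418 g.
Cost = 228.7418 g / 1000 × $89.2/kg = $20.40.

$20.40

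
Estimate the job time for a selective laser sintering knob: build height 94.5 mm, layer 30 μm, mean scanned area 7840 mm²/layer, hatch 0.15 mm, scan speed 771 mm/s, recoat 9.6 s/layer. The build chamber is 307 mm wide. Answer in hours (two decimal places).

Layer count = ceil(94.5 / 0.03) = 3150.
Scan path per layer = 7840 / 0.15, so 52266.7 mm.
Per-layer scan time = 52266.7 / 771, so 67.7908 s.
Time per layer = 67.7908 + 9.6, so 77.3908 s.
Total: 3150 × 77.3908 s = 243781.02 s → 67.72 hours.

67.72 hours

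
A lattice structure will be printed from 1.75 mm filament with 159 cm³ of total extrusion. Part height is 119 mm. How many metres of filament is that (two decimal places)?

66.10 m

Cross-section of 1.75 mm filament: π·(1.75/2)² = 2.4053 mm².
L = 159000 mm³ / 2.4053 mm² = 66104.02 mm, i.e. 66.10 m.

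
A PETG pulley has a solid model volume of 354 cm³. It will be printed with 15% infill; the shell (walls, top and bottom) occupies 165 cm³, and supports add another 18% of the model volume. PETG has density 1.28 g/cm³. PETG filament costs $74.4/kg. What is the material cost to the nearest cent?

$24.48

Interior volume = 354 − 165, so 189 cm³.
Infill deposited = 0.15 × 189, so 28.35 cm³.
Support: 0.18 × 354 → 63.72 cm³.
Deposited volume: 165 + 28.35 + 63.72 → 257.07 cm³.
Mass = 257.07 × 1.28, so 329.0496 g.
At $74.4/kg: 329.0496/1000 × 74.4 = $24.48.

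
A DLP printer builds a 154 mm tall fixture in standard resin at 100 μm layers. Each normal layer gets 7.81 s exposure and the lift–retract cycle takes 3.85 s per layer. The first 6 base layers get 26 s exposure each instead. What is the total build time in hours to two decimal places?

5.02 hours

Layers = ⌈154/0.1⌉ = 1540.
Burn-in layers = 6 × (26 + 3.85), so 179.1 s.
Normal layers: 1534 × (7.81 + 3.85) → 17886.44 s.
Sum: 179.1 + 17886.44 = 18065.54 s → 5.02 hours.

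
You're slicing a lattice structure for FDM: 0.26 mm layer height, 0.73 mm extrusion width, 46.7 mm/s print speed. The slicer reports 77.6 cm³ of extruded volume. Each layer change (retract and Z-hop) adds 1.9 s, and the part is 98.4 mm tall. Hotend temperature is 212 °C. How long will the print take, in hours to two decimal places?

Line area: 0.26 × 0.73 → 0.1898 mm².
Total extruded path = 77600/0.1898 = 408851.4 mm.
Time extruding = 408851.4 / 46.7 = 8754.8 s.
Layer count = ceil(98.4 / 0.26) = 379.
Z-hop total = 379 × 1.9, so 720.1 s.
Total = 8754.8 + 720.1 = 9474.9 s = 2.63 hours.

2.63 hours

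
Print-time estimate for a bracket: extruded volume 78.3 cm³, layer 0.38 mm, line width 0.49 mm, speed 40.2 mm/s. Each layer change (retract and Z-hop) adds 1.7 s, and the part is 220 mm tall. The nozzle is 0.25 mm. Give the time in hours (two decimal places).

3.18 hours

Bead cross-section: 0.38 × 0.49 → 0.1862 mm².
Total extruded path = 78300/0.1862 = 420515.6 mm.
Time extruding = 420515.6 / 40.2 = 10460.6 s.
Layers = ⌈220/0.38⌉ = 579.
Layer-change overhead = 579 × 1.7 = 984.3 s.
Altogether 10460.6 + 984.3 = 11444.9 s, i.e. 3.18 hours.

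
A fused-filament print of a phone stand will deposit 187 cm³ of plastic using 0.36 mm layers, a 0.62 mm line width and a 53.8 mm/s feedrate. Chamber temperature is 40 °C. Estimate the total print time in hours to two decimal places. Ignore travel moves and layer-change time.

Bead cross-section = 0.36 × 0.62 = 0.2232 mm².
Path length: 187000 mm³ / 0.2232 mm² → 837813.6 mm.
Extrusion time = 837813.6 / 53.8 = 15572.7 s.
15572.7 s = 4.33 hours.

4.33 hours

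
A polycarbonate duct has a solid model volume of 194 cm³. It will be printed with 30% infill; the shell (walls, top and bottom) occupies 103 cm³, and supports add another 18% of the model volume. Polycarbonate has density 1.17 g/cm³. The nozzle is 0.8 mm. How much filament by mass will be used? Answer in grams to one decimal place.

193.3 g

Interior volume = 194 − 103, so 91 cm³.
Infill deposited = 0.30 × 91 = 27.3 cm³.
Support = 0.18 × 194 = 34.92 cm³.
Deposited volume = 103 + 27.3 + 34.92, so 165.22 cm³.
Mass = 165.22 × 1.17, so 193.3074 g.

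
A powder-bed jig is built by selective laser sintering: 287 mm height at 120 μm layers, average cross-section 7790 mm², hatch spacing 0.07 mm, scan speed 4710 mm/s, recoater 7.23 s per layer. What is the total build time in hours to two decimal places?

20.50 hours

Number of layers: 287 / 0.12 → 2392 (rounded up).
Hatch length per layer: 7790 / 0.07 → 111285.7 mm.
Laser time per layer = 111285.7 / 4710, so 23.6275 s.
Layer cycle = 23.6275 + 7.23, so 30.8575 s.
Total: 2392 × 30.8575 s = 73811.14 s → 20.50 hours.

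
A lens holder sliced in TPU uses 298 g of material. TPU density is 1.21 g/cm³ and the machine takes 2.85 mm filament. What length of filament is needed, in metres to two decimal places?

38.61 m

Volume = 298 g / 1.21 g·cm⁻³ = 246.281 cm³ = 246281 mm³.
Cross-section of 2.85 mm filament: π·(2.85/2)² = 6.3794 mm².
L = V/A = 246281/6.3794 = 38605.67 mm → 38.61 m.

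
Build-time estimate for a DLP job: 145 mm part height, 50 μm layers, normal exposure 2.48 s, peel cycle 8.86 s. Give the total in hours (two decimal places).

9.14 hours

Layers = ⌈145/0.05⌉ = 2900.
Each layer takes = 2.48 + 8.86, so 11.34 s.
Build time: 2900 × 11.34 s = 32886 s, i.e. 9.14 hours.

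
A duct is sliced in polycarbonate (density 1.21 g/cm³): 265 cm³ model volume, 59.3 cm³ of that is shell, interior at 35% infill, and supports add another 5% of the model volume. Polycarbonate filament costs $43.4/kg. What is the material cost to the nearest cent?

Interior volume: 265 − 59.3 → 205.7 cm³.
Infill volume = 0.35 × 205.7, so 71.995 cm³.
Support = 0.05 × 265 = 13.25 cm³.
Total printed volume: 59.3 + 71.995 + 13.25 → 144.545 cm³.
Mass = 144.545 × 1.21, so 174.89945 g.
Cost = 174.89945 g / 1000 × $43.4/kg = $7.59.

$7.59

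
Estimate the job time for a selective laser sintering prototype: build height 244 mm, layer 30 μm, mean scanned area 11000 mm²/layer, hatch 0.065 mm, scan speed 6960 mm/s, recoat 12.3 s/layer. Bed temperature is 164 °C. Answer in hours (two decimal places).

Layer count = ceil(244 / 0.03) = 8134.
Hatch length per layer: 11000 / 0.065 → 169230.8 mm.
Per-layer scan time = 169230.8 / 6960 = 24.3148 s.
Per-layer time: 24.3148 + 12.3 → 36.6148 s.
Total: 8134 × 36.6148 s = 297824.7832 s → 82.73 hours.

82.73 hours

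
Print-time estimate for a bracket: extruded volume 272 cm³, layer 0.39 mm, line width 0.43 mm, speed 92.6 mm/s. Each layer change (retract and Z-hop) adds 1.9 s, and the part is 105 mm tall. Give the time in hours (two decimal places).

Bead cross-section: 0.39 × 0.43 → 0.1677 mm².
Total extruded path = 272000/0.1677 = 1621943.9 mm.
Extrusion time = 1621943.9 / 92.6, so 17515.6 s.
Layers = ⌈105/0.39⌉ = 270.
Z-hop total = 270 × 1.9 = 513 s.
Altogether 17515.6 + 513 = 18028.6 s, i.e. 5.01 hours.

5.01 hours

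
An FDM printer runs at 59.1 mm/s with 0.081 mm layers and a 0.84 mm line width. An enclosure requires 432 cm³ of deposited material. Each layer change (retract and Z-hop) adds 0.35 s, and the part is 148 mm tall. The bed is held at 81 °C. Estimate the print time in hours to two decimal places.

Extrusion cross-section = 0.081 × 0.84 = 0.06804 mm².
Total extruded path = 432000/0.06804 = 6349206.3 mm.
Extrusion time: 6349206.3 / 59.1 → 107431.6 s.
Number of layers: 148 / 0.081 → 1828 (rounded up).
Non-print overhead: 1828 × 0.35 → 639.8 s.
Altogether 107431.6 + 639.8 = 108071.4 s, i.e. 30.02 hours.

30.02 hours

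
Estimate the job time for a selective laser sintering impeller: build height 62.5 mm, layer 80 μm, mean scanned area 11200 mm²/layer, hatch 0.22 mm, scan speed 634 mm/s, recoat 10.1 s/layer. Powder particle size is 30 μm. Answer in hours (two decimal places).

19.64 hours

Layers = ⌈62.5/0.08⌉ = 782.
Hatch length per layer = 11200 / 0.22, so 50909.1 mm.
Per-layer scan time: 50909.1 / 634 → 80.2983 s.
Time per layer: 80.2983 + 10.1 → 90.3983 s.
Build time = 782 × 90.3983 = 70691.4706 s = 19.64 hours.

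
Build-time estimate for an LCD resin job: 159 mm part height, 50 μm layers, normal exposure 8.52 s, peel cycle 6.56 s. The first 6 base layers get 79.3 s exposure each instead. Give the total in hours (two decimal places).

Layers = ⌈159/0.05⌉ = 3180.
Base layers: 6 × (79.3 + 6.56) → 515.16 s.
Regular layers = 3174 × (8.52 + 6.56), so 47863.92 s.
Sum: 515.16 + 47863.92 = 48379.08 s → 13.44 hours.

13.44 hours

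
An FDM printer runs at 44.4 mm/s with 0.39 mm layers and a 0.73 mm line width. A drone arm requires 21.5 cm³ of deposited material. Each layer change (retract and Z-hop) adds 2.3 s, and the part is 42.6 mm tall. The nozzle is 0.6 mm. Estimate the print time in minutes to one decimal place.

32.6 minutes

Extrusion cross-section = 0.39 × 0.73 = 0.2847 mm².
Total extruded path = 21500/0.2847 = 75518.1 mm.
Extrusion time = 75518.1 / 44.4, so 1700.9 s.
Layers = ⌈42.6/0.39⌉ = 110.
Z-hop total: 110 × 2.3 → 253 s.
Total = 1700.9 + 253 = 1953.9 s = 32.6 minutes.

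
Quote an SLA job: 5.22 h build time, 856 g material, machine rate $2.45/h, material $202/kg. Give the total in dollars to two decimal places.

$185.70

Machine-time cost = 2.45 × 5.22, so $12.789.
Feedstock cost = 202 × 856/1000, so $172.912.
Job cost: 12.789 + 172.912 = 185.701 ≈ $185.70.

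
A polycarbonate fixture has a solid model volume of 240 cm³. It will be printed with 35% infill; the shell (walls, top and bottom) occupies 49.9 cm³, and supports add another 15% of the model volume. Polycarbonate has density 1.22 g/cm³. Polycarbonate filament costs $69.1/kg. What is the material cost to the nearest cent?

Volume inside the shell = 240 − 49.9 = 190.1 cm³.
Infill deposited: 0.35 × 190.1 → 66.535 cm³.
Support = 0.15 × 240 = 36 cm³.
Deposited volume = 49.9 + 66.535 + 36 = 152.435 cm³.
Mass = 152.435 × 1.22, so 185.9707 g.
At $69.1/kg: 185.9707/1000 × 69.1 = $12.85.

$12.85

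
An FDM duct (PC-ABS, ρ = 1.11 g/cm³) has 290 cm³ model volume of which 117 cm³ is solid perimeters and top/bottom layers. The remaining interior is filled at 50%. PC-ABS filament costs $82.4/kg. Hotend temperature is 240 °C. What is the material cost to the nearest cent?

Interior volume = 290 − 117 = 173 cm³.
Deposited infill = 0.50 × 173 = 86.5 cm³.
Deposited volume = 117 + 86.5, so 203.5 cm³.
Mass = 203.5 × 1.11, so 225.885 g.
At $82.4/kg: 225.885/1000 × 82.4 = $18.61.

$18.61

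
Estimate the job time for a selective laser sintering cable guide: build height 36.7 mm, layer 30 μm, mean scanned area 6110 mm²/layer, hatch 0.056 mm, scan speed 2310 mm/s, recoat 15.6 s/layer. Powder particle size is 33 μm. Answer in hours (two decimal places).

21.36 hours

Number of layers: 36.7 / 0.03 → 1224 (rounded up).
Scan path per layer = 6110 / 0.056 = 109107.1 mm.
Laser time per layer = 109107.1 / 2310, so 47.2325 s.
Layer cycle = 47.2325 + 15.6 = 62.8325 s.
1224 layers × 62.8325 s/layer = 76906.98 s, i.e. 21.36 hours.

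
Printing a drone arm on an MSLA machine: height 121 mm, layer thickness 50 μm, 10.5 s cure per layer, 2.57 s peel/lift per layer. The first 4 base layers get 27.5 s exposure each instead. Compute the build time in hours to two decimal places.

Number of layers: 121 / 0.05 → 2420 (rounded up).
Base layers = 4 × (27.5 + 2.57) = 120.28 s.
Normal layers = 2416 × (10.5 + 2.57) = 31577.12 s.
Total = 120.28 + 31577.12 = 31697.4 s = 8.80 hours.

8.80 hours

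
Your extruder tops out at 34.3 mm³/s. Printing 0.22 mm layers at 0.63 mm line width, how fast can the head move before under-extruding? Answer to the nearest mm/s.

Bead cross-section = 0.22 × 0.63 = 0.1386 mm².
Max speed = 34.3 / 0.1386 = 247.47 ≈ 247 mm/s.

247 mm/s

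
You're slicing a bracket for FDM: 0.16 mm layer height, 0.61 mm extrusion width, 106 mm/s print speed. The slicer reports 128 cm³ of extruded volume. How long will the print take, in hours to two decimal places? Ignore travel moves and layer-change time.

3.44 hours

Bead cross-section: 0.16 × 0.61 → 0.0976 mm².
Path length: 128000 mm³ / 0.0976 mm² → 1311475.4 mm.
Extrusion time = 1311475.4 / 106, so 12372.4 s.
12372.4 s = 3.44 hours.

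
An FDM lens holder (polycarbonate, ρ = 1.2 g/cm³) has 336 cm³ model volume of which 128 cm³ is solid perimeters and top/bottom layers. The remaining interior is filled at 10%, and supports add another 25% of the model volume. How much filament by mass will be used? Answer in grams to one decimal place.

Infill region = 336 − 128 = 208 cm³.
Infill deposited = 0.10 × 208, so 20.8 cm³.
Support = 0.25 × 336 = 84 cm³.
Total extruded = 128 + 20.8 + 84, so 232.8 cm³.
Mass: 232.8 × 1.2 → 279.36 g.

279.4 g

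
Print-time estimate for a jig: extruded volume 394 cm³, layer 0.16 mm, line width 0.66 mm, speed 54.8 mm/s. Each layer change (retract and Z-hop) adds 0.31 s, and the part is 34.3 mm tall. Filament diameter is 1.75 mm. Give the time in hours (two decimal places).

18.93 hours

Line area = 0.16 × 0.66, so 0.1056 mm².
Toolpath length = 394 cm³ / 0.1056 mm² = 394000 / 0.1056 = 3731060.6 mm.
Time extruding = 3731060.6 / 54.8 = 68085 s.
Layers = ⌈34.3/0.16⌉ = 215.
Z-hop total = 215 × 0.31, so 66.65 s.
Total = 68085 + 66.65 = 68151.65 s = 18.93 hours.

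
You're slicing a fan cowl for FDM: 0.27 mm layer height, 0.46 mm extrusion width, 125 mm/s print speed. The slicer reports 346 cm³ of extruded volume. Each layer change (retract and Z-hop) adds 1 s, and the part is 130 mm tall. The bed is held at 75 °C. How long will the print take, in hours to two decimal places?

Line area = 0.27 × 0.46, so 0.1242 mm².
Total extruded path = 346000/0.1242 = 2785829.3 mm.
Extrusion time = 2785829.3 / 125 = 22286.6 s.
Layer count = ceil(130 / 0.27) = 482.
Z-hop total: 482 × 1 → 482 s.
Total = 22286.6 + 482 = 22768.6 s = 6.32 hours.

6.32 hours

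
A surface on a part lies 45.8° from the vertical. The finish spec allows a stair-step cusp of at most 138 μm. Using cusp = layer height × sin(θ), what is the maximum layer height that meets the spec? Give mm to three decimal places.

sin(45.8°) = 0.7169; t_max = 0.138/0.7169 = 0.192 mm.

0.192 mm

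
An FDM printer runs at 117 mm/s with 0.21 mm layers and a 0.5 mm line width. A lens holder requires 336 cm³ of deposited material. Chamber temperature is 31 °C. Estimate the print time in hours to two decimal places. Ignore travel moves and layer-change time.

7.60 hours

Extrusion cross-section = 0.21 × 0.5 = 0.105 mm².
Toolpath length = 336 cm³ / 0.105 mm² = 336000 / 0.105 = 3200000 mm.
Extrusion time: 3200000 / 117 → 27350.4 s.
27350.4 s = 7.60 hours.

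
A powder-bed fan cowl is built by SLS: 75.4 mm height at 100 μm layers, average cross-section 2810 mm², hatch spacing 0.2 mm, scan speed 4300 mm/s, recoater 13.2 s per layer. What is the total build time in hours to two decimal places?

Number of layers: 75.4 / 0.1 → 754 (rounded up).
Hatch length per layer: 2810 / 0.2 → 14050 mm.
Laser time per layer = 14050 / 4300, so 3.2674 s.
Time per layer: 3.2674 + 13.2 → 16.4674 s.
Build time = 754 × 16.4674 = 12416.4196 s = 3.45 hours.

3.45 hours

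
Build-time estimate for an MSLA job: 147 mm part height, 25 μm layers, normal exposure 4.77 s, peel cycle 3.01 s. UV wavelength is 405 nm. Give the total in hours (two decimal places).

Layers = ⌈147/0.025⌉ = 5880.
Cycle time = 4.77 + 3.01, so 7.78 s.
Total = 5880 × 7.78 = 45746.4 s = 12.71 hours.

12.71 hours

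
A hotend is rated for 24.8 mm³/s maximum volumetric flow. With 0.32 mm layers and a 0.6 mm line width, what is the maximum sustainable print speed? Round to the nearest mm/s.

Extrusion cross-section: 0.32 × 0.6 → 0.192 mm².
Max speed = 24.8 / 0.192 = 129.17 ≈ 129 mm/s.

129 mm/s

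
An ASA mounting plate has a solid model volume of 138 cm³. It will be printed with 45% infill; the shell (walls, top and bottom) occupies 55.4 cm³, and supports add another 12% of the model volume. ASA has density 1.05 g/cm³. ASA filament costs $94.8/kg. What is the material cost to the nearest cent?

$10.86

Volume inside the shell: 138 − 55.4 → 82.6 cm³.
Deposited infill = 0.45 × 82.6 = 37.17 cm³.
Support: 0.12 × 138 → 16.56 cm³.
Total extruded: 55.4 + 37.17 + 16.56 → 109.13 cm³.
Mass = 109.13 × 1.05 = 114.5865 g.
At $94.8/kg: 114.5865/1000 × 94.8 = $10.86.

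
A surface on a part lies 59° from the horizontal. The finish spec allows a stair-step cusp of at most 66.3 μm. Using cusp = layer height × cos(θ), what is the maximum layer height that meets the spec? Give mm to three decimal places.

cos(59°) = 0.5150; t_max = 0.0663/0.5150 = 0.129 mm.

0.129 mm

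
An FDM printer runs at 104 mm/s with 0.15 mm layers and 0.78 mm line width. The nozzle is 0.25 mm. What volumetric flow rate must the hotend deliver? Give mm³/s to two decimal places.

Extrusion cross-section: 0.15 × 0.78 → 0.117 mm².
Volumetric flow = 104 × 0.117 = 12.17 mm³/s.

12.17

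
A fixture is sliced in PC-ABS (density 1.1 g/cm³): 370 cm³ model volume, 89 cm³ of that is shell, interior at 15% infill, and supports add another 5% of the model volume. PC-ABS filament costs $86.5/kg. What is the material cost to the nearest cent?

Infill region = 370 − 89 = 281 cm³.
Infill deposited: 0.15 × 281 → 42.15 cm³.
Support: 0.05 × 370 → 18.5 cm³.
Total printed volume: 89 + 42.15 + 18.5 → 149.65 cm³.
Mass: 149.65 × 1.1 → 164.615 g.
Cost = 164.615 g / 1000 × $86.5/kg = $14.24.

$14.24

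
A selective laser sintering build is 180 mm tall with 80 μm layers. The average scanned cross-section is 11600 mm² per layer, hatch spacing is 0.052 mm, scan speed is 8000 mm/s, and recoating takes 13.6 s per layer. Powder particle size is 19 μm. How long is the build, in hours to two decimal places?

25.93 hours

Layers = ⌈180/0.08⌉ = 2250.
Scan path per layer: 11600 / 0.052 → 223076.9 mm.
Scan time per layer = 223076.9 / 8000 = 27.8846 s.
Time per layer = 27.8846 + 13.6 = 41.4846 s.
Build time = 2250 × 41.4846 = 93340.35 s = 25.93 hours.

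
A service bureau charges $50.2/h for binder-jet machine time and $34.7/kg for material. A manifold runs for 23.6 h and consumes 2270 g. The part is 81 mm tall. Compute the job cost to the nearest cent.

Time charge: 50.2 × 23.6 → $1184.72.
Feedstock cost = 34.7 × 2270/1000 = $78.769.
Job cost: 1184.72 + 78.769 = 1263.489 ≈ $1263.49.

$1263.49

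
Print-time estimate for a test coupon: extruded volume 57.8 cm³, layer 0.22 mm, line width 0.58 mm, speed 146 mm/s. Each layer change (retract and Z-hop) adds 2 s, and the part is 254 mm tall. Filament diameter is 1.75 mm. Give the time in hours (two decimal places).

Extrusion cross-section = 0.22 × 0.58 = 0.1276 mm².
Path length: 57800 mm³ / 0.1276 mm² → 452978.1 mm.
Time extruding: 452978.1 / 146 → 3102.6 s.
Number of layers: 254 / 0.22 → 1155 (rounded up).
Z-hop total: 1155 × 2 → 2310 s.
Total = 3102.6 + 2310 = 5412.6 s = 1.50 hours.

1.50 hours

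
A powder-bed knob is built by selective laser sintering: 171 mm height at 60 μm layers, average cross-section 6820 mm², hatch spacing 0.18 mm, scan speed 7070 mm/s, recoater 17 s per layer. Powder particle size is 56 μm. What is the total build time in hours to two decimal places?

17.70 hours

Layers = ⌈171/0.06⌉ = 2850.
Scan path per layer: 6820 / 0.18 → 37888.9 mm.
Laser time per layer = 37888.9 / 7070 = 5.3591 s.
Time per layer = 5.3591 + 17, so 22.3591 s.
2850 layers × 22.3591 s/layer = 63723.435 s, i.e. 17.70 hours.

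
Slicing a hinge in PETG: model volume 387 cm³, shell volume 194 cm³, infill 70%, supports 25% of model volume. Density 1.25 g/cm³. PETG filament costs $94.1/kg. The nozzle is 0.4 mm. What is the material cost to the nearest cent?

Volume inside the shell: 387 − 194 → 193 cm³.
Infill deposited = 0.70 × 193, so 135.1 cm³.
Support = 0.25 × 387 = 96.75 cm³.
Total printed volume: 194 + 135.1 + 96.75 → 425.85 cm³.
Mass = 425.85 × 1.25, so 532.3125 g.
Cost = 532.3125 g / 1000 × $94.1/kg = $50.09.

$50.09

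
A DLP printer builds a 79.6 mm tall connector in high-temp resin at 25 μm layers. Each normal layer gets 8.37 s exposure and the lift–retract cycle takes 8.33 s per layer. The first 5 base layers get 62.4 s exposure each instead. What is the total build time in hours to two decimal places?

Number of layers: 79.6 / 0.025 → 3184 (rounded up).
Burn-in layers = 5 × (62.4 + 8.33) = 353.65 s.
Normal layers = 3179 × (8.37 + 8.33) = 53089.3 s.
Total = 353.65 + 53089.3 = 53442.95 s = 14.85 hours.

14.85 hours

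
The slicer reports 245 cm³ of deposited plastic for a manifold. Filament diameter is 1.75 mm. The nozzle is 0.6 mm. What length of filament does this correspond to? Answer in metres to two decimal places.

A = π r² = π × 0.875² = 2.4053 mm².
Length = 245 cm³ / 2.4053 mm² = 245000 / 2.4053 = 101858.4 mm = 101.86 m.

101.86 m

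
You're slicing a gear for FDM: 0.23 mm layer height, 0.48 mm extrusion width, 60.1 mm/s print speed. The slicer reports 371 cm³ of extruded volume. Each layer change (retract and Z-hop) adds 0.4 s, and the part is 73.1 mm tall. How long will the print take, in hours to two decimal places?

Extrusion cross-section: 0.23 × 0.48 → 0.1104 mm².
Total extruded path = 371000/0.1104 = 3360507.2 mm.
Time extruding = 3360507.2 / 60.1 = 55915.3 s.
Layer count = ceil(73.1 / 0.23) = 318.
Non-print overhead: 318 × 0.4 → 127.2 s.
Altogether 55915.3 + 127.2 = 56042.5 s, i.e. 15.57 hours.

15.57 hours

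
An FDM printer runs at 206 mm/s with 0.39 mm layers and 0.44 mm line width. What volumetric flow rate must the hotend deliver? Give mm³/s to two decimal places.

A = 0.39 × 0.44 = 0.1716 mm².
Q = v·A = 206 × 0.1716 = 35.35 mm³/s.

35.35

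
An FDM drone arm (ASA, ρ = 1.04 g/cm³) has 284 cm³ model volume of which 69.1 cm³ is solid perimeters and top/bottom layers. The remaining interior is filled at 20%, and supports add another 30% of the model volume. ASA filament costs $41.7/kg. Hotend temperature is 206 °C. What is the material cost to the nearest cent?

Volume inside the shell: 284 − 69.1 → 214.9 cm³.
Infill deposited = 0.20 × 214.9 = 42.98 cm³.
Support = 0.30 × 284, so 85.2 cm³.
Total extruded = 69.1 + 42.98 + 85.2, so 197.28 cm³.
Mass: 197.28 × 1.04 → 205.1712 g.
At $41.7/kg: 205.1712/1000 × 41.7 = $8.56.

$8.56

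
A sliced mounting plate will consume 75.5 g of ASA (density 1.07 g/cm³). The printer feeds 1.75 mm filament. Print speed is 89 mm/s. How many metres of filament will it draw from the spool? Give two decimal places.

Extruded volume: 75.5/1.07 = 70.5607 cm³ (70560.7 mm³).
A = π r² = π × 0.875² = 2.4053 mm².
L = V/A = 70560.7/2.4053 = 29335.51 mm → 29.34 m.

29.34 m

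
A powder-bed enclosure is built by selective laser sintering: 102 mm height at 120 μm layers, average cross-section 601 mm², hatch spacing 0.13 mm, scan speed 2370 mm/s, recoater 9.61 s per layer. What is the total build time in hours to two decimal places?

2.73 hours

Number of layers: 102 / 0.12 → 850 (rounded up).
Hatch length per layer: 601 / 0.13 → 4623.1 mm.
Laser time per layer: 4623.1 / 2370 → 1.9507 s.
Time per layer = 1.9507 + 9.61 = 11.5607 s.
850 layers × 11.5607 s/layer = 9826.595 s, i.e. 2.73 hours.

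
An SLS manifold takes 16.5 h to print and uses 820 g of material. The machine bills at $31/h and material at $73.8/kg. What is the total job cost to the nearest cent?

Machine cost = 31 × 16.5, so $511.50.
Material cost = 73.8 × 820/1000, so $60.516.
Total = 511.50 + 60.516 = 572.016 ≈ $572.02.

$572.02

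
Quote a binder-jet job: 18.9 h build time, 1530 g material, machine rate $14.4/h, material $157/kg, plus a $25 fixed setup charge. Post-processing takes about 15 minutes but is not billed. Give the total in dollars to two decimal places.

$537.37

Machine cost: 14.4 × 18.9 → $272.16.
Feedstock cost = 157 × 1530/1000 = $240.21.
Adding setup: 272.16 + 240.21 + 25 → $537.37.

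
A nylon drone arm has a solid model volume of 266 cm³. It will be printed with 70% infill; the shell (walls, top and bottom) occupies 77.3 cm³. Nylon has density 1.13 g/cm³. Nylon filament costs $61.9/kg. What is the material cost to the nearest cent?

$14.65

Interior volume: 266 − 77.3 → 188.7 cm³.
Deposited infill = 0.70 × 188.7, so 132.09 cm³.
Total extruded = 77.3 + 132.09, so 209.39 cm³.
Mass: 209.39 × 1.13 → 236.6107 g.
At $61.9/kg: 236.6107/1000 × 61.9 = $14.65.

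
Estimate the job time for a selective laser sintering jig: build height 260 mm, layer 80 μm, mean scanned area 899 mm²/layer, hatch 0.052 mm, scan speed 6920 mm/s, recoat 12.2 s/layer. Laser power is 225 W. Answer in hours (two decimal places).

13.27 hours

Layer count = ceil(260 / 0.08) = 3250.
Scan path per layer = 899 / 0.052, so 17288.5 mm.
Scan time per layer = 17288.5 / 6920, so 2.4983 s.
Per-layer time = 2.4983 + 12.2 = 14.6983 s.
3250 layers × 14.6983 s/layer = 47769.475 s, i.e. 13.27 hours.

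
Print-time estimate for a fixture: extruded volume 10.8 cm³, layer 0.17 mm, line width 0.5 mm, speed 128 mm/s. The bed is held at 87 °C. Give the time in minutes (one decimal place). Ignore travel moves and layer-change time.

16.5 minutes

Line area = 0.17 × 0.5 = 0.085 mm².
Total extruded path = 10800/0.085 = 127058.8 mm.
Extrusion time = 127058.8 / 128, so 992.6 s.
Converting: 992.6 s = 16.5 minutes.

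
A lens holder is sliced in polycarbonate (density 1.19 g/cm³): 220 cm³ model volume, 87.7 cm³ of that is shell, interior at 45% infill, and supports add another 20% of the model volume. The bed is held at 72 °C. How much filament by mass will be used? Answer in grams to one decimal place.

227.6 g

Infill region = 220 − 87.7, so 132.3 cm³.
Infill deposited: 0.45 × 132.3 → 59.535 cm³.
Support = 0.20 × 220, so 44 cm³.
Total extruded = 87.7 + 59.535 + 44, so 191.235 cm³.
Mass = 191.235 × 1.19 = 227.56965 g.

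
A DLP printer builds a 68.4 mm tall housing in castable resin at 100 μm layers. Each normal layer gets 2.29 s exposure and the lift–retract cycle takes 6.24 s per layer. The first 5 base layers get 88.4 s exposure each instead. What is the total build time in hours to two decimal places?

1.74 hours

Layer count = ceil(68.4 / 0.1) = 684.
Burn-in layers = 5 × (88.4 + 6.24), so 473.2 s.
Regular layers = 679 × (2.29 + 6.24) = 5791.87 s.
Total = 473.2 + 5791.87 = 6265.07 s = 1.74 hours.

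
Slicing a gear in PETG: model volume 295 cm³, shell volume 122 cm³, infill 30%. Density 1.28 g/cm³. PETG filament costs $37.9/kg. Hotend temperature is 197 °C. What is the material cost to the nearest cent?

$8.44

Interior volume: 295 − 122 → 173 cm³.
Infill volume = 0.30 × 173 = 51.9 cm³.
Total extruded: 122 + 51.9 → 173.9 cm³.
Mass = 173.9 × 1.28 = 222.592 g.
Cost = 222.592 g / 1000 × $37.9/kg = $8.44.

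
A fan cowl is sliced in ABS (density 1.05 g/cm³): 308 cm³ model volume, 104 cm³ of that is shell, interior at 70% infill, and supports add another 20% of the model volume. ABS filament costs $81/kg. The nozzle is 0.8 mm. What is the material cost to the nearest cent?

Infill region = 308 − 104 = 204 cm³.
Infill deposited: 0.70 × 204 → 142.8 cm³.
Support: 0.20 × 308 → 61.6 cm³.
Deposited volume = 104 + 142.8 + 61.6, so 308.4 cm³.
Mass: 308.4 × 1.05 → 323.82 g.
Cost = 323.82 g / 1000 × $81/kg = $26.23.

$26.23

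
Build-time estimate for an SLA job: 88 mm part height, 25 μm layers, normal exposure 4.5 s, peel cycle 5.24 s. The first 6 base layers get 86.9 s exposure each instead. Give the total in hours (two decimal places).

9.66 hours

Layer count = ceil(88 / 0.025) = 3520.
Bottom layers = 6 × (86.9 + 5.24), so 552.84 s.
Regular layers: 3514 × (4.5 + 5.24) → 34226.36 s.
Total = 552.84 + 34226.36 = 34779.2 s = 9.66 hours.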